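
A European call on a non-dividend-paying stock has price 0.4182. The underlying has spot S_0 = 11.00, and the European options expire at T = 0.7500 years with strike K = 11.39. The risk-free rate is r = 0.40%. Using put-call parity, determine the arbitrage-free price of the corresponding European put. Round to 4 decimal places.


Put-call parity: C - P = S_0 * exp(-qT) - K * exp(-rT).
S_0 * exp(-qT) = 11.0000 * 1.00000000 = 11.00000000
K * exp(-rT) = 11.3900 * 0.99700450 = 11.35588120
P = C - S*exp(-qT) + K*exp(-rT)
P = 0.4182 - 11.00000000 + 11.35588120 = 0.7741

Answer: Put price = 0.7741


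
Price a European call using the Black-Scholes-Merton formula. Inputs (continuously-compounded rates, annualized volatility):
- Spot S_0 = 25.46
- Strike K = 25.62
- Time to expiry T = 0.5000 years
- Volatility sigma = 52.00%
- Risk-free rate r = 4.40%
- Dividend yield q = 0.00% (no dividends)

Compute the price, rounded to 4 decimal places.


Answer: Price = 3.8869

Derivation:
d1 = (ln(S/K) + (r - q + 0.5*sigma^2) * T) / (sigma * sqrt(T)) = 0.22664213
d2 = d1 - sigma * sqrt(T) = -0.14105340
exp(-rT) = 0.97824024; exp(-qT) = 1.00000000
C = S_0 * exp(-qT) * N(d1) - K * exp(-rT) * N(d2)
N(d1) = 0.58964898; N(d2) = 0.44391388
C = 25.4600 * 1.00000000 * 0.58964898 - 25.6200 * 0.97824024 * 0.44391388 = 3.8869


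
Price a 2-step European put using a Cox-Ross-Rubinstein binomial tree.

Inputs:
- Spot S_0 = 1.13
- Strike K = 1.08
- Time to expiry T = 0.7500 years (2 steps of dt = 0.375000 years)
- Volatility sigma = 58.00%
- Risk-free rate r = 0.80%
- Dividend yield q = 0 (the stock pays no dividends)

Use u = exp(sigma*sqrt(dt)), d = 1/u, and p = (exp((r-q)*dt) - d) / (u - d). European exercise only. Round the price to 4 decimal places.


dt = T/N = 0.375000
u = exp(sigma*sqrt(dt)) = 1.426432; d = 1/u = 0.701050
p = (exp((r-q)*dt) - d) / (u - d) = 0.416270
Discount per step: exp(-r*dt) = 0.997004
Stock lattice S(k, i) with i counting down-moves:
  k=0: S(0,0) = 1.1300
  k=1: S(1,0) = 1.6119; S(1,1) = 0.7922
  k=2: S(2,0) = 2.2992; S(2,1) = 1.1300; S(2,2) = 0.5554
Terminal payoffs V(N, i) = max(K - S_T, 0):
  V(2,0) = 0.000000; V(2,1) = 0.000000; V(2,2) = 0.524638
Backward induction: V(k, i) = exp(-r*dt) * [p * V(k+1, i) + (1-p) * V(k+1, i+1)].
  V(1,0) = exp(-r*dt) * [p*0.000000 + (1-p)*0.000000] = 0.000000
  V(1,1) = exp(-r*dt) * [p*0.000000 + (1-p)*0.524638] = 0.305329
  V(0,0) = exp(-r*dt) * [p*0.000000 + (1-p)*0.305329] = 0.177696

Answer: Price = V(0,0) = 0.1777


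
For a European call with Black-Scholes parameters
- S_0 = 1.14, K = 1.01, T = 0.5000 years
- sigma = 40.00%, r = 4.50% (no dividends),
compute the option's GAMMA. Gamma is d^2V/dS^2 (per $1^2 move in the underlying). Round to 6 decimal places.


Answer: Gamma = 1.002270

Derivation:
d1 = 0.6490460014; d2 = 0.3662032889
phi(d1) = 0.3231725496; exp(-qT) = 1.0000000000; exp(-rT) = 0.9777512372
Gamma = exp(-qT) * phi(d1) / (S * sigma * sqrt(T)) = 1.0000000000 * 0.3231725496 / (1.1400 * 0.4000 * 0.7071067812) = 1.002270


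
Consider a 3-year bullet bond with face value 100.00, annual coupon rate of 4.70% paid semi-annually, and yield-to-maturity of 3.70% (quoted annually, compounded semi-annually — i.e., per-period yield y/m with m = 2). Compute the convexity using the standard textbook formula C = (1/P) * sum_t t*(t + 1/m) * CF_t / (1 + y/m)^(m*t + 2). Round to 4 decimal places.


Coupon per period c = face * coupon_rate / m = 2.350000
Periods per year m = 2; per-period yield y/m = 0.018500
Number of cashflows N = 6
Cashflows (t years, CF_t, discount factor 1/(1+y/m)^(m*t), PV):
  t = 0.5000: CF_t = 2.350000, DF = 0.981836, PV = 2.307315
  t = 1.0000: CF_t = 2.350000, DF = 0.964002, PV = 2.265405
  t = 1.5000: CF_t = 2.350000, DF = 0.946492, PV = 2.224256
  t = 2.0000: CF_t = 2.350000, DF = 0.929300, PV = 2.183855
  t = 2.5000: CF_t = 2.350000, DF = 0.912420, PV = 2.144187
  t = 3.0000: CF_t = 102.350000, DF = 0.895847, PV = 91.689931
Price P = sum_t PV_t = 102.814948
Convexity numerator sum_t t*(t + 1/m) * CF_t / (1+y/m)^(m*t + 2):
  t = 0.5000: term = 1.112128
  t = 1.0000: term = 3.275782
  t = 1.5000: term = 6.432562
  t = 2.0000: term = 10.526201
  t = 2.5000: term = 15.502505
  t = 3.0000: term = 928.087406
Convexity = (1/P) * sum = 964.936584 / 102.814948 = 9.385178

Answer: Convexity = 9.3852


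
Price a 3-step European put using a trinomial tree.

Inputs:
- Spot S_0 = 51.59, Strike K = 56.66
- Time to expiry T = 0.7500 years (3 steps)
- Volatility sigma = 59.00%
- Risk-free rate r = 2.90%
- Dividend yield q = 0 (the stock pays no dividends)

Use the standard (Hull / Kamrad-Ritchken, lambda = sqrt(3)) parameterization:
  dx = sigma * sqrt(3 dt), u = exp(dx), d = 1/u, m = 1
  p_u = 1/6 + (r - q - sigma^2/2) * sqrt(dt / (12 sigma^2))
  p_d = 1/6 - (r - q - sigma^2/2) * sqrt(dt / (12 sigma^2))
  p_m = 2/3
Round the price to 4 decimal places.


dt = T/N = 0.250000; dx = sigma*sqrt(3*dt) = 0.510955
u = exp(dx) = 1.666882; d = 1/u = 0.599922
p_u = 0.131182, p_m = 0.666667, p_d = 0.202152
Discount per step: exp(-r*dt) = 0.992776
Stock lattice S(k, j) with j the centered position index:
  k=0: S(0,+0) = 51.5900
  k=1: S(1,-1) = 30.9500; S(1,+0) = 51.5900; S(1,+1) = 85.9945
  k=2: S(2,-2) = 18.5676; S(2,-1) = 30.9500; S(2,+0) = 51.5900; S(2,+1) = 85.9945; S(2,+2) = 143.3426
  k=3: S(3,-3) = 11.1391; S(3,-2) = 18.5676; S(3,-1) = 30.9500; S(3,+0) = 51.5900; S(3,+1) = 85.9945; S(3,+2) = 143.3426; S(3,+3) = 238.9353
Terminal payoffs V(N, j) = max(K - S_T, 0):
  V(3,-3) = 45.520884; V(3,-2) = 38.092405; V(3,-1) = 25.710004; V(3,+0) = 5.070000; V(3,+1) = 0.000000; V(3,+2) = 0.000000; V(3,+3) = 0.000000
Backward induction: V(k, j) = exp(-r*dt) * [p_u * V(k+1, j+1) + p_m * V(k+1, j) + p_d * V(k+1, j-1)]
  V(2,-2) = exp(-r*dt) * [p_u*25.710004 + p_m*38.092405 + p_d*45.520884] = 37.695455
  V(2,-1) = exp(-r*dt) * [p_u*5.070000 + p_m*25.710004 + p_d*38.092405] = 25.321291
  V(2,+0) = exp(-r*dt) * [p_u*0.000000 + p_m*5.070000 + p_d*25.710004] = 8.515360
  V(2,+1) = exp(-r*dt) * [p_u*0.000000 + p_m*0.000000 + p_d*5.070000] = 1.017505
  V(2,+2) = exp(-r*dt) * [p_u*0.000000 + p_m*0.000000 + p_d*0.000000] = 0.000000
  V(1,-1) = exp(-r*dt) * [p_u*8.515360 + p_m*25.321291 + p_d*37.695455] = 25.433060
  V(1,+0) = exp(-r*dt) * [p_u*1.017505 + p_m*8.515360 + p_d*25.321291] = 10.850177
  V(1,+1) = exp(-r*dt) * [p_u*0.000000 + p_m*1.017505 + p_d*8.515360] = 2.382396
  V(0,+0) = exp(-r*dt) * [p_u*2.382396 + p_m*10.850177 + p_d*25.433060] = 12.595664

Answer: Price = V(0,0) = 12.5957


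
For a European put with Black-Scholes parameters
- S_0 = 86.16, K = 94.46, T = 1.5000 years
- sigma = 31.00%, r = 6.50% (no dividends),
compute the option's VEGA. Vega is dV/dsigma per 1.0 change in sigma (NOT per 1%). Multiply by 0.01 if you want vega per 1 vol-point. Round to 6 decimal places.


Answer: Vega = 41.227704

Derivation:
d1 = 0.2043995637; d2 = -0.1752713464
phi(d1) = 0.3906949807; exp(-qT) = 1.0000000000; exp(-rT) = 0.9071023416
Vega = S * exp(-qT) * phi(d1) * sqrt(T) = 86.1600 * 1.0000000000 * 0.3906949807 * 1.2247448714 = 41.227704


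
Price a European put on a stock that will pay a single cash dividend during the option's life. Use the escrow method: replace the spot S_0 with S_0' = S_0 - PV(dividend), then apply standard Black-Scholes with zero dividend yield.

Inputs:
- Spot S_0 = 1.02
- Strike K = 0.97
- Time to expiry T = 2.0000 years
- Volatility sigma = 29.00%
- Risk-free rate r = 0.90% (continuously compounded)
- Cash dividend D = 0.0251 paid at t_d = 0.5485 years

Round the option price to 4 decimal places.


PV(D) = D * exp(-r * t_d) = 0.0251 * 0.99507566 = 0.02497640
S_0' = S_0 - PV(D) = 1.0200 - 0.02497640 = 0.99502360
d1 = (ln(S_0'/K) + (r + sigma^2/2)*T) / (sigma*sqrt(T)) = 0.31105477
d2 = d1 - sigma*sqrt(T) = -0.09906716
exp(-rT) = 0.98216103
N(-d1) = 0.37787949; N(-d2) = 0.53945753
P = K * exp(-rT) * N(-d2) - S_0' * N(-d1) = 0.9700 * 0.98216103 * 0.53945753 - 0.99502360 * 0.37787949 = 0.1379

Answer: Price = 0.1379


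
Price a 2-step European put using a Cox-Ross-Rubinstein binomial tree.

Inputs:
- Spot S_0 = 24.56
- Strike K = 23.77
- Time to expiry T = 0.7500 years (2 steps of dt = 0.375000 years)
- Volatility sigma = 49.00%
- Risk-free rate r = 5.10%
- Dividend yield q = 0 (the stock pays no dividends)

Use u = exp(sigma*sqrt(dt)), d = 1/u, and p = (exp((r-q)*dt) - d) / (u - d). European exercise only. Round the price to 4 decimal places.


dt = T/N = 0.375000
u = exp(sigma*sqrt(dt)) = 1.349943; d = 1/u = 0.740772
p = (exp((r-q)*dt) - d) / (u - d) = 0.457239
Discount per step: exp(-r*dt) = 0.981057
Stock lattice S(k, i) with i counting down-moves:
  k=0: S(0,0) = 24.5600
  k=1: S(1,0) = 33.1546; S(1,1) = 18.1934
  k=2: S(2,0) = 44.7568; S(2,1) = 24.5600; S(2,2) = 13.4771
Terminal payoffs V(N, i) = max(K - S_T, 0):
  V(2,0) = 0.000000; V(2,1) = 0.000000; V(2,2) = 10.292871
Backward induction: V(k, i) = exp(-r*dt) * [p * V(k+1, i) + (1-p) * V(k+1, i+1)].
  V(1,0) = exp(-r*dt) * [p*0.000000 + (1-p)*0.000000] = 0.000000
  V(1,1) = exp(-r*dt) * [p*0.000000 + (1-p)*10.292871] = 5.480736
  V(0,0) = exp(-r*dt) * [p*0.000000 + (1-p)*5.480736] = 2.918376

Answer: Price = V(0,0) = 2.9184


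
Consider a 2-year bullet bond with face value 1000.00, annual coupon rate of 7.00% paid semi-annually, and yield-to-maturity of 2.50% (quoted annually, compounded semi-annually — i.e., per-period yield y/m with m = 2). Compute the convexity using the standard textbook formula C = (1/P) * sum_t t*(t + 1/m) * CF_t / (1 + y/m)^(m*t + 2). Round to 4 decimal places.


Answer: Convexity = 4.5700

Derivation:
Coupon per period c = face * coupon_rate / m = 35.000000
Periods per year m = 2; per-period yield y/m = 0.012500
Number of cashflows N = 4
Cashflows (t years, CF_t, discount factor 1/(1+y/m)^(m*t), PV):
  t = 0.5000: CF_t = 35.000000, DF = 0.987654, PV = 34.567901
  t = 1.0000: CF_t = 35.000000, DF = 0.975461, PV = 34.141137
  t = 1.5000: CF_t = 35.000000, DF = 0.963418, PV = 33.719642
  t = 2.0000: CF_t = 1035.000000, DF = 0.951524, PV = 984.827625
Price P = sum_t PV_t = 1087.256305
Convexity numerator sum_t t*(t + 1/m) * CF_t / (1+y/m)^(m*t + 2):
  t = 0.5000: term = 16.859821
  t = 1.0000: term = 49.955024
  t = 1.5000: term = 98.676592
  t = 2.0000: term = 4803.304983
Convexity = (1/P) * sum = 4968.796420 / 1087.256305 = 4.570032


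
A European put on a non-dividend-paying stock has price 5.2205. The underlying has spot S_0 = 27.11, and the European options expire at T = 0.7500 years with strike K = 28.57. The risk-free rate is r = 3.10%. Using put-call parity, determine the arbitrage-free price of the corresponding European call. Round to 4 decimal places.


Put-call parity: C - P = S_0 * exp(-qT) - K * exp(-rT).
S_0 * exp(-qT) = 27.1100 * 1.00000000 = 27.11000000
K * exp(-rT) = 28.5700 * 0.97701820 = 27.91340994
C = P + S*exp(-qT) - K*exp(-rT)
C = 5.2205 + 27.11000000 - 27.91340994 = 4.4171

Answer: Call price = 4.4171


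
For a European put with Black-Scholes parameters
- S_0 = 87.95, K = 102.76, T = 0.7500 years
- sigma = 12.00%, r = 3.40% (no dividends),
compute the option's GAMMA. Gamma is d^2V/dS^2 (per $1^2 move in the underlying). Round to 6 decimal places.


Answer: Gamma = 0.021241

Derivation:
d1 = -1.2001928630; d2 = -1.3041159115
phi(d1) = 0.1941411150; exp(-qT) = 1.0000000000; exp(-rT) = 0.9748223790
Gamma = exp(-qT) * phi(d1) / (S * sigma * sqrt(T)) = 1.0000000000 * 0.1941411150 / (87.9500 * 0.1200 * 0.8660254038) = 0.021241


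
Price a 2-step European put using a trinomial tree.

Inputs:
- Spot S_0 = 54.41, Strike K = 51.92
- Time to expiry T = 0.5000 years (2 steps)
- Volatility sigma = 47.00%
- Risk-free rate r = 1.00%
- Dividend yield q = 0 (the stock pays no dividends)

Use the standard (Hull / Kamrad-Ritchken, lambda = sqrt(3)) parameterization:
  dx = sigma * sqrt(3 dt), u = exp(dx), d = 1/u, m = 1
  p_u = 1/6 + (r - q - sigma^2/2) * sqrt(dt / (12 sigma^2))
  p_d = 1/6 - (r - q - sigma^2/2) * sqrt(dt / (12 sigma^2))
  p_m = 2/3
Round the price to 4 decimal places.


Answer: Price = V(0,0) = 5.1946

Derivation:
dt = T/N = 0.250000; dx = sigma*sqrt(3*dt) = 0.407032
u = exp(dx) = 1.502352; d = 1/u = 0.665623
p_u = 0.135818, p_m = 0.666667, p_d = 0.197515
Discount per step: exp(-r*dt) = 0.997503
Stock lattice S(k, j) with j the centered position index:
  k=0: S(0,+0) = 54.4100
  k=1: S(1,-1) = 36.2165; S(1,+0) = 54.4100; S(1,+1) = 81.7430
  k=2: S(2,-2) = 24.1066; S(2,-1) = 36.2165; S(2,+0) = 54.4100; S(2,+1) = 81.7430; S(2,+2) = 122.8067
Terminal payoffs V(N, j) = max(K - S_T, 0):
  V(2,-2) = 27.813438; V(2,-1) = 15.703456; V(2,+0) = 0.000000; V(2,+1) = 0.000000; V(2,+2) = 0.000000
Backward induction: V(k, j) = exp(-r*dt) * [p_u * V(k+1, j+1) + p_m * V(k+1, j) + p_d * V(k+1, j-1)]
  V(1,-1) = exp(-r*dt) * [p_u*0.000000 + p_m*15.703456 + p_d*27.813438] = 15.922685
  V(1,+0) = exp(-r*dt) * [p_u*0.000000 + p_m*0.000000 + p_d*15.703456] = 3.093923
  V(1,+1) = exp(-r*dt) * [p_u*0.000000 + p_m*0.000000 + p_d*0.000000] = 0.000000
  V(0,+0) = exp(-r*dt) * [p_u*0.000000 + p_m*3.093923 + p_d*15.922685] = 5.194582


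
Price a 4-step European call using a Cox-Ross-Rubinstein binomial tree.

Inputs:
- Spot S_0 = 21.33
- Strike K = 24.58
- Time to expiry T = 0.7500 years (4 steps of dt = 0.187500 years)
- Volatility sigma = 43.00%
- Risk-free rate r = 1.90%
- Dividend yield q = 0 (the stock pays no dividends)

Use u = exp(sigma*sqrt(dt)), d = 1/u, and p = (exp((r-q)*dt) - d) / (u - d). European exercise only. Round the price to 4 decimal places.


dt = T/N = 0.187500
u = exp(sigma*sqrt(dt)) = 1.204658; d = 1/u = 0.830111
p = (exp((r-q)*dt) - d) / (u - d) = 0.463114
Discount per step: exp(-r*dt) = 0.996444
Stock lattice S(k, i) with i counting down-moves:
  k=0: S(0,0) = 21.3300
  k=1: S(1,0) = 25.6953; S(1,1) = 17.7063
  k=2: S(2,0) = 30.9541; S(2,1) = 21.3300; S(2,2) = 14.6982
  k=3: S(3,0) = 37.2891; S(3,1) = 25.6953; S(3,2) = 17.7063; S(3,3) = 12.2011
  k=4: S(4,0) = 44.9206; S(4,1) = 30.9541; S(4,2) = 21.3300; S(4,3) = 14.6982; S(4,4) = 10.1283
Terminal payoffs V(N, i) = max(S_T - K, 0):
  V(4,0) = 20.340595; V(4,1) = 6.374100; V(4,2) = 0.000000; V(4,3) = 0.000000; V(4,4) = 0.000000
Backward induction: V(k, i) = exp(-r*dt) * [p * V(k+1, i) + (1-p) * V(k+1, i+1)].
  V(3,0) = exp(-r*dt) * [p*20.340595 + (1-p)*6.374100] = 12.796505
  V(3,1) = exp(-r*dt) * [p*6.374100 + (1-p)*0.000000] = 2.941435
  V(3,2) = exp(-r*dt) * [p*0.000000 + (1-p)*0.000000] = 0.000000
  V(3,3) = exp(-r*dt) * [p*0.000000 + (1-p)*0.000000] = 0.000000
  V(2,0) = exp(-r*dt) * [p*12.796505 + (1-p)*2.941435] = 7.478762
  V(2,1) = exp(-r*dt) * [p*2.941435 + (1-p)*0.000000] = 1.357374
  V(2,2) = exp(-r*dt) * [p*0.000000 + (1-p)*0.000000] = 0.000000
  V(1,0) = exp(-r*dt) * [p*7.478762 + (1-p)*1.357374] = 4.177364
  V(1,1) = exp(-r*dt) * [p*1.357374 + (1-p)*0.000000] = 0.626383
  V(0,0) = exp(-r*dt) * [p*4.177364 + (1-p)*0.626383] = 2.262815

Answer: Price = V(0,0) = 2.2628


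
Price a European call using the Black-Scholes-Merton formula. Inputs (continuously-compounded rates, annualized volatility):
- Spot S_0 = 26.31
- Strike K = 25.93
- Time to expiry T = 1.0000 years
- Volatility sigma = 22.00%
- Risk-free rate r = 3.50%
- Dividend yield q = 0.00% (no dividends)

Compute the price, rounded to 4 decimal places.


d1 = (ln(S/K) + (r - q + 0.5*sigma^2) * T) / (sigma * sqrt(T)) = 0.33522043
d2 = d1 - sigma * sqrt(T) = 0.11522043
exp(-rT) = 0.96560542; exp(-qT) = 1.00000000
C = S_0 * exp(-qT) * N(d1) - K * exp(-rT) * N(d2)
N(d1) = 0.63127060; N(d2) = 0.54586480
C = 26.3100 * 1.00000000 * 0.63127060 - 25.9300 * 0.96560542 * 0.54586480 = 2.9413

Answer: Price = 2.9413


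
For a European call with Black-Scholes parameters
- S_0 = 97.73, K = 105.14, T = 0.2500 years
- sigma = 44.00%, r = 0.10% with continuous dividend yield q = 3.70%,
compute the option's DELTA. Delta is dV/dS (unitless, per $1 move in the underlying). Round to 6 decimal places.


Answer: Delta = 0.392585

Derivation:
d1 = -0.2631100956; d2 = -0.4831100956
phi(d1) = 0.3853697583; exp(-qT) = 0.9907926496; exp(-rT) = 0.9997500312
N(d1) = 0.3962328614
Delta = exp(-qT) * N(d1) = 0.9907926496 * 0.3962328614 = 0.392585


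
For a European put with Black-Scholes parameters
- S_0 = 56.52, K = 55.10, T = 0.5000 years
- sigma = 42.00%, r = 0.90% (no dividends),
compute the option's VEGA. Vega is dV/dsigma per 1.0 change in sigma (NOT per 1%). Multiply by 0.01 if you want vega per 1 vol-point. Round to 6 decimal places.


Answer: Vega = 15.456069

Derivation:
d1 = 0.2493219507; d2 = -0.0476628974
phi(d1) = 0.3867335785; exp(-qT) = 1.0000000000; exp(-rT) = 0.9955101098
Vega = S * exp(-qT) * phi(d1) * sqrt(T) = 56.5200 * 1.0000000000 * 0.3867335785 * 0.7071067812 = 15.456069


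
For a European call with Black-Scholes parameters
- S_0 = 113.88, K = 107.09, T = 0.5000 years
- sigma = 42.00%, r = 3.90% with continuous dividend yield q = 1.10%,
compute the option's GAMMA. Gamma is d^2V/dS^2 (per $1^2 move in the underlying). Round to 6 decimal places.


Answer: Gamma = 0.010818

Derivation:
d1 = 0.4026321907; d2 = 0.1056473426
phi(d1) = 0.3678813270; exp(-qT) = 0.9945150973; exp(-rT) = 0.9806888952
Gamma = exp(-qT) * phi(d1) / (S * sigma * sqrt(T)) = 0.9945150973 * 0.3678813270 / (113.8800 * 0.4200 * 0.7071067812) = 0.010818


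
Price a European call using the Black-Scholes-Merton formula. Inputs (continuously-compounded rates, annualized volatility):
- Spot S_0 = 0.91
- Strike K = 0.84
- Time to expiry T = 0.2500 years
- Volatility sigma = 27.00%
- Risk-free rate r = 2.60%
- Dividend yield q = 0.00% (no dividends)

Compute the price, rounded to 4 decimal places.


d1 = (ln(S/K) + (r - q + 0.5*sigma^2) * T) / (sigma * sqrt(T)) = 0.70855709
d2 = d1 - sigma * sqrt(T) = 0.57355709
exp(-rT) = 0.99352108; exp(-qT) = 1.00000000
C = S_0 * exp(-qT) * N(d1) - K * exp(-rT) * N(d2)
N(d1) = 0.76070031; N(d2) = 0.71686622
C = 0.9100 * 1.00000000 * 0.76070031 - 0.8400 * 0.99352108 * 0.71686622 = 0.0940

Answer: Price = 0.0940


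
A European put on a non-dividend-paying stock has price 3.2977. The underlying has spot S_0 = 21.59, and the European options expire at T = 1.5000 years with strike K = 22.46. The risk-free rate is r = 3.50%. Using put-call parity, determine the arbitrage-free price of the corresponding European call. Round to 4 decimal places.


Answer: Call price = 3.5764

Derivation:
Put-call parity: C - P = S_0 * exp(-qT) - K * exp(-rT).
S_0 * exp(-qT) = 21.5900 * 1.00000000 = 21.59000000
K * exp(-rT) = 22.4600 * 0.94885432 = 21.31126805
C = P + S*exp(-qT) - K*exp(-rT)
C = 3.2977 + 21.59000000 - 21.31126805 = 3.5764


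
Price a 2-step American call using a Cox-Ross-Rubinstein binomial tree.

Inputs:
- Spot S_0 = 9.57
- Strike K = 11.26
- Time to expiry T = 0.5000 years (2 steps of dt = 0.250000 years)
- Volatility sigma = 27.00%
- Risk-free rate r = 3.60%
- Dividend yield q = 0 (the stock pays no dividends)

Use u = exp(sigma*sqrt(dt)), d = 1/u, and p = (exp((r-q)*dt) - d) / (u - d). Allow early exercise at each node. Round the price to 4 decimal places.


Answer: Price = V(0,0) = 0.3130

Derivation:
dt = T/N = 0.250000
u = exp(sigma*sqrt(dt)) = 1.144537; d = 1/u = 0.873716
p = (exp((r-q)*dt) - d) / (u - d) = 0.499683
Discount per step: exp(-r*dt) = 0.991040
Stock lattice S(k, i) with i counting down-moves:
  k=0: S(0,0) = 9.5700
  k=1: S(1,0) = 10.9532; S(1,1) = 8.3615
  k=2: S(2,0) = 12.5364; S(2,1) = 9.5700; S(2,2) = 7.3055
Terminal payoffs V(N, i) = max(S_T - K, 0):
  V(2,0) = 1.276360; V(2,1) = 0.000000; V(2,2) = 0.000000
Backward induction: V(k, i) = exp(-r*dt) * [p * V(k+1, i) + (1-p) * V(k+1, i+1)]; then take max(V_cont, immediate exercise) for American.
  V(1,0) = exp(-r*dt) * [p*1.276360 + (1-p)*0.000000] = 0.632062; exercise = 0.000000; V(1,0) = max -> 0.632062
  V(1,1) = exp(-r*dt) * [p*0.000000 + (1-p)*0.000000] = 0.000000; exercise = 0.000000; V(1,1) = max -> 0.000000
  V(0,0) = exp(-r*dt) * [p*0.632062 + (1-p)*0.000000] = 0.313001; exercise = 0.000000; V(0,0) = max -> 0.313001


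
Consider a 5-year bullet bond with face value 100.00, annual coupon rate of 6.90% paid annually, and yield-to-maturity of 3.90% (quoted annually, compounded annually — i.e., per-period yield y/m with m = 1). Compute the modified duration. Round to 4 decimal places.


Answer: Modified duration = 4.2694

Derivation:
Coupon per period c = face * coupon_rate / m = 6.900000
Periods per year m = 1; per-period yield y/m = 0.039000
Number of cashflows N = 5
Cashflows (t years, CF_t, discount factor 1/(1+y/m)^(m*t), PV):
  t = 1.0000: CF_t = 6.900000, DF = 0.962464, PV = 6.641001
  t = 2.0000: CF_t = 6.900000, DF = 0.926337, PV = 6.391724
  t = 3.0000: CF_t = 6.900000, DF = 0.891566, PV = 6.151803
  t = 4.0000: CF_t = 6.900000, DF = 0.858100, PV = 5.920889
  t = 5.0000: CF_t = 106.900000, DF = 0.825890, PV = 88.287652
Price P = sum_t PV_t = 113.393069
First compute Macaulay numerator sum_t t * PV_t:
  t * PV_t at t = 1.0000: 6.641001
  t * PV_t at t = 2.0000: 12.783447
  t * PV_t at t = 3.0000: 18.455410
  t * PV_t at t = 4.0000: 23.683555
  t * PV_t at t = 5.0000: 441.438260
Macaulay duration D = 503.001674 / 113.393069 = 4.435912
Modified duration = D / (1 + y/m) = 4.435912 / (1 + 0.039000) = 4.269405


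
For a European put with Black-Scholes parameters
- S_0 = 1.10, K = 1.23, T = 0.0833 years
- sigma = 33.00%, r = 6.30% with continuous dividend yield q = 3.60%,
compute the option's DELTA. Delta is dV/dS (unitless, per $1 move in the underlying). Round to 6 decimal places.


d1 = -1.1015863576; d2 = -1.1968300976
phi(d1) = 0.2174720843; exp(-qT) = 0.9970056919; exp(-rT) = 0.9947658462
N(-d1) = 0.8646792290
Delta = -exp(-qT) * N(-d1) = -0.9970056919 * 0.8646792290 = -0.862090

Answer: Delta = -0.862090


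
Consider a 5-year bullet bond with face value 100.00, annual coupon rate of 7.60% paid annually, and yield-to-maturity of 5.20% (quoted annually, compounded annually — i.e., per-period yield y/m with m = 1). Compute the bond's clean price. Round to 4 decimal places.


Answer: Price = 110.3335

Derivation:
Coupon per period c = face * coupon_rate / m = 7.600000
Periods per year m = 1; per-period yield y/m = 0.052000
Number of cashflows N = 5
Cashflows (t years, CF_t, discount factor 1/(1+y/m)^(m*t), PV):
  t = 1.0000: CF_t = 7.600000, DF = 0.950570, PV = 7.224335
  t = 2.0000: CF_t = 7.600000, DF = 0.903584, PV = 6.867238
  t = 3.0000: CF_t = 7.600000, DF = 0.858920, PV = 6.527793
  t = 4.0000: CF_t = 7.600000, DF = 0.816464, PV = 6.205126
  t = 5.0000: CF_t = 107.600000, DF = 0.776106, PV = 83.509056
Price P = sum_t PV_t = 110.333548


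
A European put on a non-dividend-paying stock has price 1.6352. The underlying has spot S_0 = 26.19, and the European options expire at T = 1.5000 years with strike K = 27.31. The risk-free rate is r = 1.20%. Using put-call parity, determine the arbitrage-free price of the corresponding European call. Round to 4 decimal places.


Put-call parity: C - P = S_0 * exp(-qT) - K * exp(-rT).
S_0 * exp(-qT) = 26.1900 * 1.00000000 = 26.19000000
K * exp(-rT) = 27.3100 * 0.98216103 = 26.82281779
C = P + S*exp(-qT) - K*exp(-rT)
C = 1.6352 + 26.19000000 - 26.82281779 = 1.0024

Answer: Call price = 1.0024


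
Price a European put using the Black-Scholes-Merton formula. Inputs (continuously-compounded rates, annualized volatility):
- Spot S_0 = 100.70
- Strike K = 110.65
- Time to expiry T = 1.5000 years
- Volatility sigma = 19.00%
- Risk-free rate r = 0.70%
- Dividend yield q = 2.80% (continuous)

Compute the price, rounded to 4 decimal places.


Answer: Price = 17.3625

Derivation:
d1 = (ln(S/K) + (r - q + 0.5*sigma^2) * T) / (sigma * sqrt(T)) = -0.42393906
d2 = d1 - sigma * sqrt(T) = -0.65664059
exp(-rT) = 0.98955493; exp(-qT) = 0.95886978
P = K * exp(-rT) * N(-d2) - S_0 * exp(-qT) * N(-d1)
N(-d1) = 0.66419487; N(-d2) = 0.74429398
P = 110.6500 * 0.98955493 * 0.74429398 - 100.7000 * 0.95886978 * 0.66419487 = 17.3625


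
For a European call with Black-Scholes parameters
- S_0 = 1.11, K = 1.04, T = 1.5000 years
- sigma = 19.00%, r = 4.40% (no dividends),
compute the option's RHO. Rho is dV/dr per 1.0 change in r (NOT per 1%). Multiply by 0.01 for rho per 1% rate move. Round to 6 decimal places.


Answer: Rho = 0.982292

Derivation:
d1 = 0.6799022988; d2 = 0.4472007733
phi(d1) = 0.3166139403; exp(-qT) = 1.0000000000; exp(-rT) = 0.9361308643
N(d2) = 0.6726349484
Rho = K*T*exp(-rT)*N(d2) = 1.0400 * 1.5000 * 0.9361308643 * 0.6726349484 = 0.982292


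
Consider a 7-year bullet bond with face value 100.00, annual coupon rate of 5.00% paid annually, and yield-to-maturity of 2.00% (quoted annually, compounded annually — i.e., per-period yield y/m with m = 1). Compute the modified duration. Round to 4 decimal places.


Coupon per period c = face * coupon_rate / m = 5.000000
Periods per year m = 1; per-period yield y/m = 0.020000
Number of cashflows N = 7
Cashflows (t years, CF_t, discount factor 1/(1+y/m)^(m*t), PV):
  t = 1.0000: CF_t = 5.000000, DF = 0.980392, PV = 4.901961
  t = 2.0000: CF_t = 5.000000, DF = 0.961169, PV = 4.805844
  t = 3.0000: CF_t = 5.000000, DF = 0.942322, PV = 4.711612
  t = 4.0000: CF_t = 5.000000, DF = 0.923845, PV = 4.619227
  t = 5.0000: CF_t = 5.000000, DF = 0.905731, PV = 4.528654
  t = 6.0000: CF_t = 5.000000, DF = 0.887971, PV = 4.439857
  t = 7.0000: CF_t = 105.000000, DF = 0.870560, PV = 91.408819
Price P = sum_t PV_t = 119.415973
First compute Macaulay numerator sum_t t * PV_t:
  t * PV_t at t = 1.0000: 4.901961
  t * PV_t at t = 2.0000: 9.611688
  t * PV_t at t = 3.0000: 14.134835
  t * PV_t at t = 4.0000: 18.476909
  t * PV_t at t = 5.0000: 22.643270
  t * PV_t at t = 6.0000: 26.639141
  t * PV_t at t = 7.0000: 639.861731
Macaulay duration D = 736.269535 / 119.415973 = 6.165587
Modified duration = D / (1 + y/m) = 6.165587 / (1 + 0.020000) = 6.044693

Answer: Modified duration = 6.0447


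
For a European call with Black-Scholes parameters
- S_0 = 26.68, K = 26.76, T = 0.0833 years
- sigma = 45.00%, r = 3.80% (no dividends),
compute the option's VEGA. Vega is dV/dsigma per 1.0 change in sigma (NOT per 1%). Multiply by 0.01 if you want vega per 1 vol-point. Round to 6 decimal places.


d1 = 0.0662585060; d2 = -0.0636193213
phi(d1) = 0.3980675247; exp(-qT) = 1.0000000000; exp(-rT) = 0.9968396046
Vega = S * exp(-qT) * phi(d1) * sqrt(T) = 26.6800 * 1.0000000000 * 0.3980675247 * 0.2886173938 = 3.065244

Answer: Vega = 3.065244


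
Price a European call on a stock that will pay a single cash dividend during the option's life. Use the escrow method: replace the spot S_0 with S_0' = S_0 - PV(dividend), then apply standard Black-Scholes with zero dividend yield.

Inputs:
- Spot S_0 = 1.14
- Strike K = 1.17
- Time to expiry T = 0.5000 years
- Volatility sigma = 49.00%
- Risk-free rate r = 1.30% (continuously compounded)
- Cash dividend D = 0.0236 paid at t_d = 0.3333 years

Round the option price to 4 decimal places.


Answer: Price = 0.1348

Derivation:
PV(D) = D * exp(-r * t_d) = 0.0236 * 0.99567647 = 0.02349796
S_0' = S_0 - PV(D) = 1.1400 - 0.02349796 = 1.11650204
d1 = (ln(S_0'/K) + (r + sigma^2/2)*T) / (sigma*sqrt(T)) = 0.05692027
d2 = d1 - sigma*sqrt(T) = -0.28956206
exp(-rT) = 0.99352108
N(d1) = 0.52269565; N(d2) = 0.38607565
C = S_0' * N(d1) - K * exp(-rT) * N(d2) = 1.11650204 * 0.52269565 - 1.1700 * 0.99352108 * 0.38607565 = 0.1348


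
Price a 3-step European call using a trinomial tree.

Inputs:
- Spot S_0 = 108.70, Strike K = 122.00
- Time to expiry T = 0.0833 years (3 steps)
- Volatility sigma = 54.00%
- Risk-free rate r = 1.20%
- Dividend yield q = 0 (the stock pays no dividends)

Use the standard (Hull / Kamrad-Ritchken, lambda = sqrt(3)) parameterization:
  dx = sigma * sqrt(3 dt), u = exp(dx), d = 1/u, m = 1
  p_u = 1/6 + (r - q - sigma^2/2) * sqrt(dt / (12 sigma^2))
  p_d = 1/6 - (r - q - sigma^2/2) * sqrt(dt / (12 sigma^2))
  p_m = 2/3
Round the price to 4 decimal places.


Answer: Price = V(0,0) = 2.5584

Derivation:
dt = T/N = 0.027767; dx = sigma*sqrt(3*dt) = 0.155853
u = exp(dx) = 1.168655; d = 1/u = 0.855685
p_u = 0.154748, p_m = 0.666667, p_d = 0.178585
Discount per step: exp(-r*dt) = 0.999667
Stock lattice S(k, j) with j the centered position index:
  k=0: S(0,+0) = 108.7000
  k=1: S(1,-1) = 93.0129; S(1,+0) = 108.7000; S(1,+1) = 127.0328
  k=2: S(2,-2) = 79.5897; S(2,-1) = 93.0129; S(2,+0) = 108.7000; S(2,+1) = 127.0328; S(2,+2) = 148.4575
  k=3: S(3,-3) = 68.1037; S(3,-2) = 79.5897; S(3,-1) = 93.0129; S(3,+0) = 108.7000; S(3,+1) = 127.0328; S(3,+2) = 148.4575; S(3,+3) = 173.4956
Terminal payoffs V(N, j) = max(S_T - K, 0):
  V(3,-3) = 0.000000; V(3,-2) = 0.000000; V(3,-1) = 0.000000; V(3,+0) = 0.000000; V(3,+1) = 5.032783; V(3,+2) = 26.457479; V(3,+3) = 51.495554
Backward induction: V(k, j) = exp(-r*dt) * [p_u * V(k+1, j+1) + p_m * V(k+1, j) + p_d * V(k+1, j-1)]
  V(2,-2) = exp(-r*dt) * [p_u*0.000000 + p_m*0.000000 + p_d*0.000000] = 0.000000
  V(2,-1) = exp(-r*dt) * [p_u*0.000000 + p_m*0.000000 + p_d*0.000000] = 0.000000
  V(2,+0) = exp(-r*dt) * [p_u*5.032783 + p_m*0.000000 + p_d*0.000000] = 0.778553
  V(2,+1) = exp(-r*dt) * [p_u*26.457479 + p_m*5.032783 + p_d*0.000000] = 7.446945
  V(2,+2) = exp(-r*dt) * [p_u*51.495554 + p_m*26.457479 + p_d*5.032783] = 26.497097
  V(1,-1) = exp(-r*dt) * [p_u*0.778553 + p_m*0.000000 + p_d*0.000000] = 0.120439
  V(1,+0) = exp(-r*dt) * [p_u*7.446945 + p_m*0.778553 + p_d*0.000000] = 1.670877
  V(1,+1) = exp(-r*dt) * [p_u*26.497097 + p_m*7.446945 + p_d*0.778553] = 9.200970
  V(0,+0) = exp(-r*dt) * [p_u*9.200970 + p_m*1.670877 + p_d*0.120439] = 2.558404


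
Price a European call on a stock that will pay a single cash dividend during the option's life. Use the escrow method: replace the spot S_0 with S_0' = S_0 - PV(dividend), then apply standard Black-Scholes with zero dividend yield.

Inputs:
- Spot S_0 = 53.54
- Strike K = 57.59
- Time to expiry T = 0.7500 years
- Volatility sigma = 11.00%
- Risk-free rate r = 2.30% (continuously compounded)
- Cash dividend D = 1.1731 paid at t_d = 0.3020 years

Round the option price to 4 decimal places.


Answer: Price = 0.6064

Derivation:
PV(D) = D * exp(-r * t_d) = 1.1731 * 0.99307807 = 1.16497988
S_0' = S_0 - PV(D) = 53.5400 - 1.16497988 = 52.37502012
d1 = (ln(S_0'/K) + (r + sigma^2/2)*T) / (sigma*sqrt(T)) = -0.76768354
d2 = d1 - sigma*sqrt(T) = -0.86294633
exp(-rT) = 0.98289793
N(d1) = 0.22133761; N(d2) = 0.19408349
C = S_0' * N(d1) - K * exp(-rT) * N(d2) = 52.37502012 * 0.22133761 - 57.5900 * 0.98289793 * 0.19408349 = 0.6064


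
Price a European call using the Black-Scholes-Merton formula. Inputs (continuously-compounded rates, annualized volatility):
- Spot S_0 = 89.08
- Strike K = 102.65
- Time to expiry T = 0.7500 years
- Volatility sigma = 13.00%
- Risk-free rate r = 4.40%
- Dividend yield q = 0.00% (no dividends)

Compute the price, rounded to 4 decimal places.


d1 = (ln(S/K) + (r - q + 0.5*sigma^2) * T) / (sigma * sqrt(T)) = -0.91001773
d2 = d1 - sigma * sqrt(T) = -1.02260103
exp(-rT) = 0.96753856; exp(-qT) = 1.00000000
C = S_0 * exp(-qT) * N(d1) - K * exp(-rT) * N(d2)
N(d1) = 0.18140658; N(d2) = 0.15324826
C = 89.0800 * 1.00000000 * 0.18140658 - 102.6500 * 0.96753856 * 0.15324826 = 0.9394

Answer: Price = 0.9394


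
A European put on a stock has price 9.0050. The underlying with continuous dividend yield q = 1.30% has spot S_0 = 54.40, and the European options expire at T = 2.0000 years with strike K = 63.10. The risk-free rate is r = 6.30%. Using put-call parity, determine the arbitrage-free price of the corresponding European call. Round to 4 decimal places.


Put-call parity: C - P = S_0 * exp(-qT) - K * exp(-rT).
S_0 * exp(-qT) = 54.4000 * 0.97433509 = 53.00382887
K * exp(-rT) = 63.1000 * 0.88161485 = 55.62989683
C = P + S*exp(-qT) - K*exp(-rT)
C = 9.0050 + 53.00382887 - 55.62989683 = 6.3789

Answer: Call price = 6.3789


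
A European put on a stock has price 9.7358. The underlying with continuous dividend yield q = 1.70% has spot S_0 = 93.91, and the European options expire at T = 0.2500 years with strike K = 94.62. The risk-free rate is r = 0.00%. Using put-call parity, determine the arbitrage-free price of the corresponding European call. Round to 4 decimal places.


Put-call parity: C - P = S_0 * exp(-qT) - K * exp(-rT).
S_0 * exp(-qT) = 93.9100 * 0.99575902 = 93.51172942
K * exp(-rT) = 94.6200 * 1.00000000 = 94.62000000
C = P + S*exp(-qT) - K*exp(-rT)
C = 9.7358 + 93.51172942 - 94.62000000 = 8.6275

Answer: Call price = 8.6275


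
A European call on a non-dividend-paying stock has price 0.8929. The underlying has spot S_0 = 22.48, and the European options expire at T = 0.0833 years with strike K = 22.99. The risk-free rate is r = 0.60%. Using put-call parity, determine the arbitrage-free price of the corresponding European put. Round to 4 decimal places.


Answer: Put price = 1.3914

Derivation:
Put-call parity: C - P = S_0 * exp(-qT) - K * exp(-rT).
S_0 * exp(-qT) = 22.4800 * 1.00000000 = 22.48000000
K * exp(-rT) = 22.9900 * 0.99950032 = 22.97851247
P = C - S*exp(-qT) + K*exp(-rT)
P = 0.8929 - 22.48000000 + 22.97851247 = 1.3914


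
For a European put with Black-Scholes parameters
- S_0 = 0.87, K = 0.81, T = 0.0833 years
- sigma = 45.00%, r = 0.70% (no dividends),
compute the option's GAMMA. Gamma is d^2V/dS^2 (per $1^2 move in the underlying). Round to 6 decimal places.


d1 = 0.6196299300; d2 = 0.4897521028
phi(d1) = 0.3292594760; exp(-qT) = 1.0000000000; exp(-rT) = 0.9994170700
Gamma = exp(-qT) * phi(d1) / (S * sigma * sqrt(T)) = 1.0000000000 * 0.3292594760 / (0.8700 * 0.4500 * 0.2886173938) = 2.913963

Answer: Gamma = 2.913963


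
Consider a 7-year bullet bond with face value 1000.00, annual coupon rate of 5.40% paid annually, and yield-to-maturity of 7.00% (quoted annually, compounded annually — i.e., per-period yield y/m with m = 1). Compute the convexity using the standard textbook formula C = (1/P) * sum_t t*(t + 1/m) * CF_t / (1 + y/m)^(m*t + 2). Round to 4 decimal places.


Coupon per period c = face * coupon_rate / m = 54.000000
Periods per year m = 1; per-period yield y/m = 0.070000
Number of cashflows N = 7
Cashflows (t years, CF_t, discount factor 1/(1+y/m)^(m*t), PV):
  t = 1.0000: CF_t = 54.000000, DF = 0.934579, PV = 50.467290
  t = 2.0000: CF_t = 54.000000, DF = 0.873439, PV = 47.165691
  t = 3.0000: CF_t = 54.000000, DF = 0.816298, PV = 44.080085
  t = 4.0000: CF_t = 54.000000, DF = 0.762895, PV = 41.196341
  t = 5.0000: CF_t = 54.000000, DF = 0.712986, PV = 38.501254
  t = 6.0000: CF_t = 54.000000, DF = 0.666342, PV = 35.982480
  t = 7.0000: CF_t = 1054.000000, DF = 0.622750, PV = 656.378228
Price P = sum_t PV_t = 913.771370
Convexity numerator sum_t t*(t + 1/m) * CF_t / (1+y/m)^(m*t + 2):
  t = 1.0000: term = 88.160171
  t = 2.0000: term = 247.178049
  t = 3.0000: term = 462.015044
  t = 4.0000: term = 719.649602
  t = 5.0000: term = 1008.854582
  t = 6.0000: term = 1319.996649
  t = 7.0000: term = 32105.145222
Convexity = (1/P) * sum = 35950.999319 / 913.771370 = 39.343539

Answer: Convexity = 39.3435


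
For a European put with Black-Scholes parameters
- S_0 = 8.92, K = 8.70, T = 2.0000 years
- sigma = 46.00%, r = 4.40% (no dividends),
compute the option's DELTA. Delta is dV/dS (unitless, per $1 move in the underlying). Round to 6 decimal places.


d1 = 0.4989298117; d2 = -0.1516084270
phi(d1) = 0.3522535636; exp(-qT) = 1.0000000000; exp(-rT) = 0.9157608767
N(-d1) = 0.3089144157
Delta = -exp(-qT) * N(-d1) = -1.0000000000 * 0.3089144157 = -0.308914

Answer: Delta = -0.308914


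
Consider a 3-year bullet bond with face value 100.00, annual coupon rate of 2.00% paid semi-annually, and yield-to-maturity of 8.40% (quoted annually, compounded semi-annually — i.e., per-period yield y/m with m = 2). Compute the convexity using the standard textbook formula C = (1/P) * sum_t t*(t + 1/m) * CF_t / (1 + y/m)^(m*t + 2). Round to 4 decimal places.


Answer: Convexity = 9.3211

Derivation:
Coupon per period c = face * coupon_rate / m = 1.000000
Periods per year m = 2; per-period yield y/m = 0.042000
Number of cashflows N = 6
Cashflows (t years, CF_t, discount factor 1/(1+y/m)^(m*t), PV):
  t = 0.5000: CF_t = 1.000000, DF = 0.959693, PV = 0.959693
  t = 1.0000: CF_t = 1.000000, DF = 0.921010, PV = 0.921010
  t = 1.5000: CF_t = 1.000000, DF = 0.883887, PV = 0.883887
  t = 2.0000: CF_t = 1.000000, DF = 0.848260, PV = 0.848260
  t = 2.5000: CF_t = 1.000000, DF = 0.814069, PV = 0.814069
  t = 3.0000: CF_t = 101.000000, DF = 0.781257, PV = 78.906914
Price P = sum_t PV_t = 83.333834
Convexity numerator sum_t t*(t + 1/m) * CF_t / (1+y/m)^(m*t + 2):
  t = 0.5000: term = 0.441944
  t = 1.0000: term = 1.272390
  t = 1.5000: term = 2.442208
  t = 2.0000: term = 3.906283
  t = 2.5000: term = 5.623248
  t = 3.0000: term = 763.077980
Convexity = (1/P) * sum = 776.764052 / 83.333834 = 9.321113


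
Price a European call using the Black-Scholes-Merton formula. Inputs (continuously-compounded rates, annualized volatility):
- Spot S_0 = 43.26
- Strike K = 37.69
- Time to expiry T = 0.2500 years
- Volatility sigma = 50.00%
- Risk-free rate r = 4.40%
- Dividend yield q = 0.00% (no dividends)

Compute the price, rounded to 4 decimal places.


d1 = (ln(S/K) + (r - q + 0.5*sigma^2) * T) / (sigma * sqrt(T)) = 0.72033445
d2 = d1 - sigma * sqrt(T) = 0.47033445
exp(-rT) = 0.98906028; exp(-qT) = 1.00000000
C = S_0 * exp(-qT) * N(d1) - K * exp(-rT) * N(d2)
N(d1) = 0.76434045; N(d2) = 0.68094196
C = 43.2600 * 1.00000000 * 0.76434045 - 37.6900 * 0.98906028 * 0.68094196 = 7.6814

Answer: Price = 7.6814


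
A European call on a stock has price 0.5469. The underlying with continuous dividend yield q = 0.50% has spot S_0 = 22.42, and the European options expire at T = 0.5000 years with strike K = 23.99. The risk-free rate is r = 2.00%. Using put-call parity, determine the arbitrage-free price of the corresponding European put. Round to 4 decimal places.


Put-call parity: C - P = S_0 * exp(-qT) - K * exp(-rT).
S_0 * exp(-qT) = 22.4200 * 0.99750312 = 22.36402000
K * exp(-rT) = 23.9900 * 0.99004983 = 23.75129551
P = C - S*exp(-qT) + K*exp(-rT)
P = 0.5469 - 22.36402000 + 23.75129551 = 1.9342

Answer: Put price = 1.9342


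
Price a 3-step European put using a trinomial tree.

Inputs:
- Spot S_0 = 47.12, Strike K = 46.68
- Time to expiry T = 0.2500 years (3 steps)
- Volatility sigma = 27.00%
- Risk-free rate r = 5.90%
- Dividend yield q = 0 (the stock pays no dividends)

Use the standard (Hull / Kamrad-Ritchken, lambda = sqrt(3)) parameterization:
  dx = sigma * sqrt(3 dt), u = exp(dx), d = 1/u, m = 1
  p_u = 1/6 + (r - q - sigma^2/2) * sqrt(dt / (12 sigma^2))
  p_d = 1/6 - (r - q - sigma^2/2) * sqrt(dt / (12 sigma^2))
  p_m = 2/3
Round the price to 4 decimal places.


Answer: Price = V(0,0) = 1.8279

Derivation:
dt = T/N = 0.083333; dx = sigma*sqrt(3*dt) = 0.135000
u = exp(dx) = 1.144537; d = 1/u = 0.873716
p_u = 0.173627, p_m = 0.666667, p_d = 0.159707
Discount per step: exp(-r*dt) = 0.995095
Stock lattice S(k, j) with j the centered position index:
  k=0: S(0,+0) = 47.1200
  k=1: S(1,-1) = 41.1695; S(1,+0) = 47.1200; S(1,+1) = 53.9306
  k=2: S(2,-2) = 35.9704; S(2,-1) = 41.1695; S(2,+0) = 47.1200; S(2,+1) = 53.9306; S(2,+2) = 61.7255
  k=3: S(3,-3) = 31.4279; S(3,-2) = 35.9704; S(3,-1) = 41.1695; S(3,+0) = 47.1200; S(3,+1) = 53.9306; S(3,+2) = 61.7255; S(3,+3) = 70.6471
Terminal payoffs V(N, j) = max(K - S_T, 0):
  V(3,-3) = 15.252053; V(3,-2) = 10.709558; V(3,-1) = 5.510506; V(3,+0) = 0.000000; V(3,+1) = 0.000000; V(3,+2) = 0.000000; V(3,+3) = 0.000000
Backward induction: V(k, j) = exp(-r*dt) * [p_u * V(k+1, j+1) + p_m * V(k+1, j) + p_d * V(k+1, j-1)]
  V(2,-2) = exp(-r*dt) * [p_u*5.510506 + p_m*10.709558 + p_d*15.252053] = 10.480675
  V(2,-1) = exp(-r*dt) * [p_u*0.000000 + p_m*5.510506 + p_d*10.709558] = 5.357653
  V(2,+0) = exp(-r*dt) * [p_u*0.000000 + p_m*0.000000 + p_d*5.510506] = 0.875749
  V(2,+1) = exp(-r*dt) * [p_u*0.000000 + p_m*0.000000 + p_d*0.000000] = 0.000000
  V(2,+2) = exp(-r*dt) * [p_u*0.000000 + p_m*0.000000 + p_d*0.000000] = 0.000000
  V(1,-1) = exp(-r*dt) * [p_u*0.875749 + p_m*5.357653 + p_d*10.480675] = 5.371184
  V(1,+0) = exp(-r*dt) * [p_u*0.000000 + p_m*0.875749 + p_d*5.357653] = 1.432426
  V(1,+1) = exp(-r*dt) * [p_u*0.000000 + p_m*0.000000 + p_d*0.875749] = 0.139177
  V(0,+0) = exp(-r*dt) * [p_u*0.139177 + p_m*1.432426 + p_d*5.371184] = 1.827921


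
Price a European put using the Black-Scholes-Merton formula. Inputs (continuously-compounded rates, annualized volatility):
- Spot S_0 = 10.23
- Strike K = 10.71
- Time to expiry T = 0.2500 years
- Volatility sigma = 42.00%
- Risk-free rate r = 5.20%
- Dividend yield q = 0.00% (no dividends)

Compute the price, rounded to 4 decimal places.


d1 = (ln(S/K) + (r - q + 0.5*sigma^2) * T) / (sigma * sqrt(T)) = -0.05144431
d2 = d1 - sigma * sqrt(T) = -0.26144431
exp(-rT) = 0.98708414; exp(-qT) = 1.00000000
P = K * exp(-rT) * N(-d2) - S_0 * exp(-qT) * N(-d1)
N(-d1) = 0.52051426; N(-d2) = 0.60312505
P = 10.7100 * 0.98708414 * 0.60312505 - 10.2300 * 1.00000000 * 0.52051426 = 1.0512

Answer: Price = 1.0512
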